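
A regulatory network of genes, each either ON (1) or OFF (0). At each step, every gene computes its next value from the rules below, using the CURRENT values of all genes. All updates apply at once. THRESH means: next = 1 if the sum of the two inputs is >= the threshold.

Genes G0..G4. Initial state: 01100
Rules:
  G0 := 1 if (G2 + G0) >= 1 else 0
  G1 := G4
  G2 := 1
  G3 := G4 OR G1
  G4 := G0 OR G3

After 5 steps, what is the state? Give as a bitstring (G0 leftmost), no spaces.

Step 1: G0=(1+0>=1)=1 G1=G4=0 G2=1(const) G3=G4|G1=0|1=1 G4=G0|G3=0|0=0 -> 10110
Step 2: G0=(1+1>=1)=1 G1=G4=0 G2=1(const) G3=G4|G1=0|0=0 G4=G0|G3=1|1=1 -> 10101
Step 3: G0=(1+1>=1)=1 G1=G4=1 G2=1(const) G3=G4|G1=1|0=1 G4=G0|G3=1|0=1 -> 11111
Step 4: G0=(1+1>=1)=1 G1=G4=1 G2=1(const) G3=G4|G1=1|1=1 G4=G0|G3=1|1=1 -> 11111
Step 5: G0=(1+1>=1)=1 G1=G4=1 G2=1(const) G3=G4|G1=1|1=1 G4=G0|G3=1|1=1 -> 11111

11111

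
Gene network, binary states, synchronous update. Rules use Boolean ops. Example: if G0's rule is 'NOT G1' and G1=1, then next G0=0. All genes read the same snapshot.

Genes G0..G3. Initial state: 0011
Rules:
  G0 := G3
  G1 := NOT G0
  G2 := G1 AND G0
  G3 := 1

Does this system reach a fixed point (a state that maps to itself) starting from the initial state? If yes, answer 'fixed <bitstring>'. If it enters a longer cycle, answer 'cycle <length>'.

Answer: fixed 1001

Derivation:
Step 0: 0011
Step 1: G0=G3=1 G1=NOT G0=NOT 0=1 G2=G1&G0=0&0=0 G3=1(const) -> 1101
Step 2: G0=G3=1 G1=NOT G0=NOT 1=0 G2=G1&G0=1&1=1 G3=1(const) -> 1011
Step 3: G0=G3=1 G1=NOT G0=NOT 1=0 G2=G1&G0=0&1=0 G3=1(const) -> 1001
Step 4: G0=G3=1 G1=NOT G0=NOT 1=0 G2=G1&G0=0&1=0 G3=1(const) -> 1001
Fixed point reached at step 3: 1001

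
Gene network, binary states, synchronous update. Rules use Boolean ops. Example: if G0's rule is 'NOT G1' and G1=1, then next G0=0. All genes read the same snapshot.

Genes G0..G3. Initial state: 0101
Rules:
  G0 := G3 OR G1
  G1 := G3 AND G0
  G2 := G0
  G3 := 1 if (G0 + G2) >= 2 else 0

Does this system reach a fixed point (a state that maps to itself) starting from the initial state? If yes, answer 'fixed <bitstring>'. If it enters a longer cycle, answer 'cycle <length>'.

Step 0: 0101
Step 1: G0=G3|G1=1|1=1 G1=G3&G0=1&0=0 G2=G0=0 G3=(0+0>=2)=0 -> 1000
Step 2: G0=G3|G1=0|0=0 G1=G3&G0=0&1=0 G2=G0=1 G3=(1+0>=2)=0 -> 0010
Step 3: G0=G3|G1=0|0=0 G1=G3&G0=0&0=0 G2=G0=0 G3=(0+1>=2)=0 -> 0000
Step 4: G0=G3|G1=0|0=0 G1=G3&G0=0&0=0 G2=G0=0 G3=(0+0>=2)=0 -> 0000
Fixed point reached at step 3: 0000

Answer: fixed 0000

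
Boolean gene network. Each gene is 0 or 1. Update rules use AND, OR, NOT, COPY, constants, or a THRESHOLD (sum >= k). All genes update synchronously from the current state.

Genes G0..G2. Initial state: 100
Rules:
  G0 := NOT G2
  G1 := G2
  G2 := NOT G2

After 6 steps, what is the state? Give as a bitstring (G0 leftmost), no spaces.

Step 1: G0=NOT G2=NOT 0=1 G1=G2=0 G2=NOT G2=NOT 0=1 -> 101
Step 2: G0=NOT G2=NOT 1=0 G1=G2=1 G2=NOT G2=NOT 1=0 -> 010
Step 3: G0=NOT G2=NOT 0=1 G1=G2=0 G2=NOT G2=NOT 0=1 -> 101
Step 4: G0=NOT G2=NOT 1=0 G1=G2=1 G2=NOT G2=NOT 1=0 -> 010
Step 5: G0=NOT G2=NOT 0=1 G1=G2=0 G2=NOT G2=NOT 0=1 -> 101
Step 6: G0=NOT G2=NOT 1=0 G1=G2=1 G2=NOT G2=NOT 1=0 -> 010

010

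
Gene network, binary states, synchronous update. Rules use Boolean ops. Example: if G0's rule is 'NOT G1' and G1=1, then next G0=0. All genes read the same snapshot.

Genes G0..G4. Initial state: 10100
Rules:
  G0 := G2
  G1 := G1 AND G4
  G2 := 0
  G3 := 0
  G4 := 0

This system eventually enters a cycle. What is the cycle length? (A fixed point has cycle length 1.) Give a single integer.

Answer: 1

Derivation:
Step 0: 10100
Step 1: G0=G2=1 G1=G1&G4=0&0=0 G2=0(const) G3=0(const) G4=0(const) -> 10000
Step 2: G0=G2=0 G1=G1&G4=0&0=0 G2=0(const) G3=0(const) G4=0(const) -> 00000
Step 3: G0=G2=0 G1=G1&G4=0&0=0 G2=0(const) G3=0(const) G4=0(const) -> 00000
State from step 3 equals state from step 2 -> cycle length 1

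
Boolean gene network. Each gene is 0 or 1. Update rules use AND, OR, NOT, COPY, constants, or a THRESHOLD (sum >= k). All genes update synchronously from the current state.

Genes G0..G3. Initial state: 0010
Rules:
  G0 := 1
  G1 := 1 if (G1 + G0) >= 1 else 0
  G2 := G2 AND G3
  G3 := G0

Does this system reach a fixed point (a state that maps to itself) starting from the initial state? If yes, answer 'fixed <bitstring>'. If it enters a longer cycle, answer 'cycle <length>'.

Step 0: 0010
Step 1: G0=1(const) G1=(0+0>=1)=0 G2=G2&G3=1&0=0 G3=G0=0 -> 1000
Step 2: G0=1(const) G1=(0+1>=1)=1 G2=G2&G3=0&0=0 G3=G0=1 -> 1101
Step 3: G0=1(const) G1=(1+1>=1)=1 G2=G2&G3=0&1=0 G3=G0=1 -> 1101
Fixed point reached at step 2: 1101

Answer: fixed 1101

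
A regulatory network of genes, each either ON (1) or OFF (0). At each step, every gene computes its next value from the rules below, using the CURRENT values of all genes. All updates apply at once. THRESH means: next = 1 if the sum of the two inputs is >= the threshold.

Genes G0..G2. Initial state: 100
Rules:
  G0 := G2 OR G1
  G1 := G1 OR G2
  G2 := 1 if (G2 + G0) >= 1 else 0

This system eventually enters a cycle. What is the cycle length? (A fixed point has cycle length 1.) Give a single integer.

Answer: 1

Derivation:
Step 0: 100
Step 1: G0=G2|G1=0|0=0 G1=G1|G2=0|0=0 G2=(0+1>=1)=1 -> 001
Step 2: G0=G2|G1=1|0=1 G1=G1|G2=0|1=1 G2=(1+0>=1)=1 -> 111
Step 3: G0=G2|G1=1|1=1 G1=G1|G2=1|1=1 G2=(1+1>=1)=1 -> 111
State from step 3 equals state from step 2 -> cycle length 1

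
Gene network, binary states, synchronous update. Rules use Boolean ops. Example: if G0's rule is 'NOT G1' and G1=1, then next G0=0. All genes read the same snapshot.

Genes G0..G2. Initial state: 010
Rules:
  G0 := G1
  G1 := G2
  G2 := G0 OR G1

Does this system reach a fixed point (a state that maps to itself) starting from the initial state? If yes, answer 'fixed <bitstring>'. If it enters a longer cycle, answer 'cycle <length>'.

Step 0: 010
Step 1: G0=G1=1 G1=G2=0 G2=G0|G1=0|1=1 -> 101
Step 2: G0=G1=0 G1=G2=1 G2=G0|G1=1|0=1 -> 011
Step 3: G0=G1=1 G1=G2=1 G2=G0|G1=0|1=1 -> 111
Step 4: G0=G1=1 G1=G2=1 G2=G0|G1=1|1=1 -> 111
Fixed point reached at step 3: 111

Answer: fixed 111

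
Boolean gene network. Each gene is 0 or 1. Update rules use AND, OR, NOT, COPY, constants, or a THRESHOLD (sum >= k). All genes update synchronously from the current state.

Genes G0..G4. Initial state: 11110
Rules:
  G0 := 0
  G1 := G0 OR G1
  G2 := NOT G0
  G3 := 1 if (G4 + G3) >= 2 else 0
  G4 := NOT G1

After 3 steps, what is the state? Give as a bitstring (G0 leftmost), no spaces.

Step 1: G0=0(const) G1=G0|G1=1|1=1 G2=NOT G0=NOT 1=0 G3=(0+1>=2)=0 G4=NOT G1=NOT 1=0 -> 01000
Step 2: G0=0(const) G1=G0|G1=0|1=1 G2=NOT G0=NOT 0=1 G3=(0+0>=2)=0 G4=NOT G1=NOT 1=0 -> 01100
Step 3: G0=0(const) G1=G0|G1=0|1=1 G2=NOT G0=NOT 0=1 G3=(0+0>=2)=0 G4=NOT G1=NOT 1=0 -> 01100

01100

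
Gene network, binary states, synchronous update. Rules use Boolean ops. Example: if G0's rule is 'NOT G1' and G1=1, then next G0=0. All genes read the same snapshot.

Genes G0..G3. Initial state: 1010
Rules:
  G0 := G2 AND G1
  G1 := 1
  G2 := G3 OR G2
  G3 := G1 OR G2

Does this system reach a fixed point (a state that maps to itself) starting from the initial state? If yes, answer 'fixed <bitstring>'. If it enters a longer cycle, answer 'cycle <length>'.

Answer: fixed 1111

Derivation:
Step 0: 1010
Step 1: G0=G2&G1=1&0=0 G1=1(const) G2=G3|G2=0|1=1 G3=G1|G2=0|1=1 -> 0111
Step 2: G0=G2&G1=1&1=1 G1=1(const) G2=G3|G2=1|1=1 G3=G1|G2=1|1=1 -> 1111
Step 3: G0=G2&G1=1&1=1 G1=1(const) G2=G3|G2=1|1=1 G3=G1|G2=1|1=1 -> 1111
Fixed point reached at step 2: 1111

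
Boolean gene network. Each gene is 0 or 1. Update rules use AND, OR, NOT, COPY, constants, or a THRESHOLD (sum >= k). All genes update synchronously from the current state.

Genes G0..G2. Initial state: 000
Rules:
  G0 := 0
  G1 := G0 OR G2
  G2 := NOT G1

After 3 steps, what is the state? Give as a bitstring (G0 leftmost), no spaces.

Step 1: G0=0(const) G1=G0|G2=0|0=0 G2=NOT G1=NOT 0=1 -> 001
Step 2: G0=0(const) G1=G0|G2=0|1=1 G2=NOT G1=NOT 0=1 -> 011
Step 3: G0=0(const) G1=G0|G2=0|1=1 G2=NOT G1=NOT 1=0 -> 010

010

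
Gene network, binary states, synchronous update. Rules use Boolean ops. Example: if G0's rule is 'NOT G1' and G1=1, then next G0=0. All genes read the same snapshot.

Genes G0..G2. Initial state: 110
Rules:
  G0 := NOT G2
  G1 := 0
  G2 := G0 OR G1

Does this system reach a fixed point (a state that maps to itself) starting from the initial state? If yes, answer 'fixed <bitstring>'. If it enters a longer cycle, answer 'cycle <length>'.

Answer: cycle 4

Derivation:
Step 0: 110
Step 1: G0=NOT G2=NOT 0=1 G1=0(const) G2=G0|G1=1|1=1 -> 101
Step 2: G0=NOT G2=NOT 1=0 G1=0(const) G2=G0|G1=1|0=1 -> 001
Step 3: G0=NOT G2=NOT 1=0 G1=0(const) G2=G0|G1=0|0=0 -> 000
Step 4: G0=NOT G2=NOT 0=1 G1=0(const) G2=G0|G1=0|0=0 -> 100
Step 5: G0=NOT G2=NOT 0=1 G1=0(const) G2=G0|G1=1|0=1 -> 101
Cycle of length 4 starting at step 1 -> no fixed point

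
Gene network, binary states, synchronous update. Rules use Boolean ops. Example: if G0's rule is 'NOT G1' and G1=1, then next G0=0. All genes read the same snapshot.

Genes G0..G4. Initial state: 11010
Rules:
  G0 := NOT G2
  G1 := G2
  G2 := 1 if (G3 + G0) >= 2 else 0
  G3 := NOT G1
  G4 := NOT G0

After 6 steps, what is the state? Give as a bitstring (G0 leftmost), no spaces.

Step 1: G0=NOT G2=NOT 0=1 G1=G2=0 G2=(1+1>=2)=1 G3=NOT G1=NOT 1=0 G4=NOT G0=NOT 1=0 -> 10100
Step 2: G0=NOT G2=NOT 1=0 G1=G2=1 G2=(0+1>=2)=0 G3=NOT G1=NOT 0=1 G4=NOT G0=NOT 1=0 -> 01010
Step 3: G0=NOT G2=NOT 0=1 G1=G2=0 G2=(1+0>=2)=0 G3=NOT G1=NOT 1=0 G4=NOT G0=NOT 0=1 -> 10001
Step 4: G0=NOT G2=NOT 0=1 G1=G2=0 G2=(0+1>=2)=0 G3=NOT G1=NOT 0=1 G4=NOT G0=NOT 1=0 -> 10010
Step 5: G0=NOT G2=NOT 0=1 G1=G2=0 G2=(1+1>=2)=1 G3=NOT G1=NOT 0=1 G4=NOT G0=NOT 1=0 -> 10110
Step 6: G0=NOT G2=NOT 1=0 G1=G2=1 G2=(1+1>=2)=1 G3=NOT G1=NOT 0=1 G4=NOT G0=NOT 1=0 -> 01110

01110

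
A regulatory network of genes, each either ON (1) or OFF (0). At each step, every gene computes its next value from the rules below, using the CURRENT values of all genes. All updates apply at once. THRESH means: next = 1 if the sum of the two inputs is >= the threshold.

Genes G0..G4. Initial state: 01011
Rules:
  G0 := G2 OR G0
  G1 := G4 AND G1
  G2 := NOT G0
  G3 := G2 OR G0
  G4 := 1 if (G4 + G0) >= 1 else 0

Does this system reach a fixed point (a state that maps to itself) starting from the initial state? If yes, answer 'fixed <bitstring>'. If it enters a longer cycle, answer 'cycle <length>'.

Step 0: 01011
Step 1: G0=G2|G0=0|0=0 G1=G4&G1=1&1=1 G2=NOT G0=NOT 0=1 G3=G2|G0=0|0=0 G4=(1+0>=1)=1 -> 01101
Step 2: G0=G2|G0=1|0=1 G1=G4&G1=1&1=1 G2=NOT G0=NOT 0=1 G3=G2|G0=1|0=1 G4=(1+0>=1)=1 -> 11111
Step 3: G0=G2|G0=1|1=1 G1=G4&G1=1&1=1 G2=NOT G0=NOT 1=0 G3=G2|G0=1|1=1 G4=(1+1>=1)=1 -> 11011
Step 4: G0=G2|G0=0|1=1 G1=G4&G1=1&1=1 G2=NOT G0=NOT 1=0 G3=G2|G0=0|1=1 G4=(1+1>=1)=1 -> 11011
Fixed point reached at step 3: 11011

Answer: fixed 11011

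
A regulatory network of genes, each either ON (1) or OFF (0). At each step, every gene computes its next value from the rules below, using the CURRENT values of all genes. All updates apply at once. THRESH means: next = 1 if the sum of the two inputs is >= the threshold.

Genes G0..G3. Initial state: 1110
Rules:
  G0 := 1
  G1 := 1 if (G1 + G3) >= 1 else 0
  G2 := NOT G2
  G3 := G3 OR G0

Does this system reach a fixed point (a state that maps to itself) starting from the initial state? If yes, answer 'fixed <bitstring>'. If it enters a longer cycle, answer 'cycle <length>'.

Answer: cycle 2

Derivation:
Step 0: 1110
Step 1: G0=1(const) G1=(1+0>=1)=1 G2=NOT G2=NOT 1=0 G3=G3|G0=0|1=1 -> 1101
Step 2: G0=1(const) G1=(1+1>=1)=1 G2=NOT G2=NOT 0=1 G3=G3|G0=1|1=1 -> 1111
Step 3: G0=1(const) G1=(1+1>=1)=1 G2=NOT G2=NOT 1=0 G3=G3|G0=1|1=1 -> 1101
Cycle of length 2 starting at step 1 -> no fixed point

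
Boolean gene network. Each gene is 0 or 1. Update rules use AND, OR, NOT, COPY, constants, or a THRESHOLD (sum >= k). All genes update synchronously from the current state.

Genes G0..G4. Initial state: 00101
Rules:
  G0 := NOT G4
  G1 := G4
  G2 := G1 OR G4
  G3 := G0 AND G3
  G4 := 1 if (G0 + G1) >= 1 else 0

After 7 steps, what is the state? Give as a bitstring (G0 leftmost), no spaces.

Step 1: G0=NOT G4=NOT 1=0 G1=G4=1 G2=G1|G4=0|1=1 G3=G0&G3=0&0=0 G4=(0+0>=1)=0 -> 01100
Step 2: G0=NOT G4=NOT 0=1 G1=G4=0 G2=G1|G4=1|0=1 G3=G0&G3=0&0=0 G4=(0+1>=1)=1 -> 10101
Step 3: G0=NOT G4=NOT 1=0 G1=G4=1 G2=G1|G4=0|1=1 G3=G0&G3=1&0=0 G4=(1+0>=1)=1 -> 01101
Step 4: G0=NOT G4=NOT 1=0 G1=G4=1 G2=G1|G4=1|1=1 G3=G0&G3=0&0=0 G4=(0+1>=1)=1 -> 01101
Step 5: G0=NOT G4=NOT 1=0 G1=G4=1 G2=G1|G4=1|1=1 G3=G0&G3=0&0=0 G4=(0+1>=1)=1 -> 01101
Step 6: G0=NOT G4=NOT 1=0 G1=G4=1 G2=G1|G4=1|1=1 G3=G0&G3=0&0=0 G4=(0+1>=1)=1 -> 01101
Step 7: G0=NOT G4=NOT 1=0 G1=G4=1 G2=G1|G4=1|1=1 G3=G0&G3=0&0=0 G4=(0+1>=1)=1 -> 01101

01101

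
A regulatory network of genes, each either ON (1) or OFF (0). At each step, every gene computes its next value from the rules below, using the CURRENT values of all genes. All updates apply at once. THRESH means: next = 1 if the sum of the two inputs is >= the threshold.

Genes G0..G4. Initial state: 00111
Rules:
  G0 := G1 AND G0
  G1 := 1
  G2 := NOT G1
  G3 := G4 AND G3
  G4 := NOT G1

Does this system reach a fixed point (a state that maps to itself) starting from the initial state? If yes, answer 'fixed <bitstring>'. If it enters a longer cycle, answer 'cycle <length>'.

Answer: fixed 01000

Derivation:
Step 0: 00111
Step 1: G0=G1&G0=0&0=0 G1=1(const) G2=NOT G1=NOT 0=1 G3=G4&G3=1&1=1 G4=NOT G1=NOT 0=1 -> 01111
Step 2: G0=G1&G0=1&0=0 G1=1(const) G2=NOT G1=NOT 1=0 G3=G4&G3=1&1=1 G4=NOT G1=NOT 1=0 -> 01010
Step 3: G0=G1&G0=1&0=0 G1=1(const) G2=NOT G1=NOT 1=0 G3=G4&G3=0&1=0 G4=NOT G1=NOT 1=0 -> 01000
Step 4: G0=G1&G0=1&0=0 G1=1(const) G2=NOT G1=NOT 1=0 G3=G4&G3=0&0=0 G4=NOT G1=NOT 1=0 -> 01000
Fixed point reached at step 3: 01000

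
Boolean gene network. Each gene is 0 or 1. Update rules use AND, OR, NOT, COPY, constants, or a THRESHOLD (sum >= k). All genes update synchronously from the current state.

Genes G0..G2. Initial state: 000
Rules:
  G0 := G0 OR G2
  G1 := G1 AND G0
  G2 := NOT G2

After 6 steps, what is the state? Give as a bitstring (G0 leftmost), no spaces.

Step 1: G0=G0|G2=0|0=0 G1=G1&G0=0&0=0 G2=NOT G2=NOT 0=1 -> 001
Step 2: G0=G0|G2=0|1=1 G1=G1&G0=0&0=0 G2=NOT G2=NOT 1=0 -> 100
Step 3: G0=G0|G2=1|0=1 G1=G1&G0=0&1=0 G2=NOT G2=NOT 0=1 -> 101
Step 4: G0=G0|G2=1|1=1 G1=G1&G0=0&1=0 G2=NOT G2=NOT 1=0 -> 100
Step 5: G0=G0|G2=1|0=1 G1=G1&G0=0&1=0 G2=NOT G2=NOT 0=1 -> 101
Step 6: G0=G0|G2=1|1=1 G1=G1&G0=0&1=0 G2=NOT G2=NOT 1=0 -> 100

100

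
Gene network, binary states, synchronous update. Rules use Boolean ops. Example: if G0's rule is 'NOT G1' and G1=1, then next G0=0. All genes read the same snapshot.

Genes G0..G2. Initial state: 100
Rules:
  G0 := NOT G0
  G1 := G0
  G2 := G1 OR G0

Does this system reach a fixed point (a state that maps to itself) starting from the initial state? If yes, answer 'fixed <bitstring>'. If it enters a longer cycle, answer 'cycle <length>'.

Step 0: 100
Step 1: G0=NOT G0=NOT 1=0 G1=G0=1 G2=G1|G0=0|1=1 -> 011
Step 2: G0=NOT G0=NOT 0=1 G1=G0=0 G2=G1|G0=1|0=1 -> 101
Step 3: G0=NOT G0=NOT 1=0 G1=G0=1 G2=G1|G0=0|1=1 -> 011
Cycle of length 2 starting at step 1 -> no fixed point

Answer: cycle 2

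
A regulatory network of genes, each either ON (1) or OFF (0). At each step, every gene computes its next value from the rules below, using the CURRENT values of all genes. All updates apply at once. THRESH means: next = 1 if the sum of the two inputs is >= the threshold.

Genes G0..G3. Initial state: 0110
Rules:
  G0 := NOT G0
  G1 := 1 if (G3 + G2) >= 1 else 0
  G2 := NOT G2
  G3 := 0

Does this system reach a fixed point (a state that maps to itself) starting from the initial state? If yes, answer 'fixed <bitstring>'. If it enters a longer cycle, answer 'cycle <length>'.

Step 0: 0110
Step 1: G0=NOT G0=NOT 0=1 G1=(0+1>=1)=1 G2=NOT G2=NOT 1=0 G3=0(const) -> 1100
Step 2: G0=NOT G0=NOT 1=0 G1=(0+0>=1)=0 G2=NOT G2=NOT 0=1 G3=0(const) -> 0010
Step 3: G0=NOT G0=NOT 0=1 G1=(0+1>=1)=1 G2=NOT G2=NOT 1=0 G3=0(const) -> 1100
Cycle of length 2 starting at step 1 -> no fixed point

Answer: cycle 2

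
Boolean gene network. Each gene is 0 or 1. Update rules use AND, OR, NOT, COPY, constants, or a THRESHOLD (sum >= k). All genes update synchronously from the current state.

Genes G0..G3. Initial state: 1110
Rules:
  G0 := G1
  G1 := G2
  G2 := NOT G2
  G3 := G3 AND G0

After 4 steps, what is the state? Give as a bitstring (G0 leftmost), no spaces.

Step 1: G0=G1=1 G1=G2=1 G2=NOT G2=NOT 1=0 G3=G3&G0=0&1=0 -> 1100
Step 2: G0=G1=1 G1=G2=0 G2=NOT G2=NOT 0=1 G3=G3&G0=0&1=0 -> 1010
Step 3: G0=G1=0 G1=G2=1 G2=NOT G2=NOT 1=0 G3=G3&G0=0&1=0 -> 0100
Step 4: G0=G1=1 G1=G2=0 G2=NOT G2=NOT 0=1 G3=G3&G0=0&0=0 -> 1010

1010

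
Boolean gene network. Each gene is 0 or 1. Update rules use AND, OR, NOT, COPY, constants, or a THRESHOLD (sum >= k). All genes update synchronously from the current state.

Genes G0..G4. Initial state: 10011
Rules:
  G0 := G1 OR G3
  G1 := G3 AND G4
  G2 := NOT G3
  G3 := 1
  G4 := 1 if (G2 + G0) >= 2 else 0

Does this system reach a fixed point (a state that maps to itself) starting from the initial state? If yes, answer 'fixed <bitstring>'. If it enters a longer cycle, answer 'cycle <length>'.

Step 0: 10011
Step 1: G0=G1|G3=0|1=1 G1=G3&G4=1&1=1 G2=NOT G3=NOT 1=0 G3=1(const) G4=(0+1>=2)=0 -> 11010
Step 2: G0=G1|G3=1|1=1 G1=G3&G4=1&0=0 G2=NOT G3=NOT 1=0 G3=1(const) G4=(0+1>=2)=0 -> 10010
Step 3: G0=G1|G3=0|1=1 G1=G3&G4=1&0=0 G2=NOT G3=NOT 1=0 G3=1(const) G4=(0+1>=2)=0 -> 10010
Fixed point reached at step 2: 10010

Answer: fixed 10010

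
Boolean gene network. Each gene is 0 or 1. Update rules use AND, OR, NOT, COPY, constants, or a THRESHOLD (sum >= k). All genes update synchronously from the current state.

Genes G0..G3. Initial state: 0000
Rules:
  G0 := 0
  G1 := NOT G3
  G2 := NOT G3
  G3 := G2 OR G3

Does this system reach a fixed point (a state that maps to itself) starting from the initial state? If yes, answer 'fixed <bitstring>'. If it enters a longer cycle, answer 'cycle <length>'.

Step 0: 0000
Step 1: G0=0(const) G1=NOT G3=NOT 0=1 G2=NOT G3=NOT 0=1 G3=G2|G3=0|0=0 -> 0110
Step 2: G0=0(const) G1=NOT G3=NOT 0=1 G2=NOT G3=NOT 0=1 G3=G2|G3=1|0=1 -> 0111
Step 3: G0=0(const) G1=NOT G3=NOT 1=0 G2=NOT G3=NOT 1=0 G3=G2|G3=1|1=1 -> 0001
Step 4: G0=0(const) G1=NOT G3=NOT 1=0 G2=NOT G3=NOT 1=0 G3=G2|G3=0|1=1 -> 0001
Fixed point reached at step 3: 0001

Answer: fixed 0001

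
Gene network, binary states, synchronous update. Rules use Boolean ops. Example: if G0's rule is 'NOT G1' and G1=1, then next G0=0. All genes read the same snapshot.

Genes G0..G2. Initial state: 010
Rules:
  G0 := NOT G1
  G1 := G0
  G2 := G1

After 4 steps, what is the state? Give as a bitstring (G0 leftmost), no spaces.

Step 1: G0=NOT G1=NOT 1=0 G1=G0=0 G2=G1=1 -> 001
Step 2: G0=NOT G1=NOT 0=1 G1=G0=0 G2=G1=0 -> 100
Step 3: G0=NOT G1=NOT 0=1 G1=G0=1 G2=G1=0 -> 110
Step 4: G0=NOT G1=NOT 1=0 G1=G0=1 G2=G1=1 -> 011

011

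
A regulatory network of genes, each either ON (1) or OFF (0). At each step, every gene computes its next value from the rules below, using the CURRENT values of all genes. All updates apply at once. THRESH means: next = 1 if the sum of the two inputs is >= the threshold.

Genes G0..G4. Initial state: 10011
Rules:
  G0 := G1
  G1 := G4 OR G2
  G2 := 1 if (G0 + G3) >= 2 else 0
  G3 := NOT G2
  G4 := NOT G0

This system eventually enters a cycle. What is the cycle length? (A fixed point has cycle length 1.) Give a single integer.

Answer: 4

Derivation:
Step 0: 10011
Step 1: G0=G1=0 G1=G4|G2=1|0=1 G2=(1+1>=2)=1 G3=NOT G2=NOT 0=1 G4=NOT G0=NOT 1=0 -> 01110
Step 2: G0=G1=1 G1=G4|G2=0|1=1 G2=(0+1>=2)=0 G3=NOT G2=NOT 1=0 G4=NOT G0=NOT 0=1 -> 11001
Step 3: G0=G1=1 G1=G4|G2=1|0=1 G2=(1+0>=2)=0 G3=NOT G2=NOT 0=1 G4=NOT G0=NOT 1=0 -> 11010
Step 4: G0=G1=1 G1=G4|G2=0|0=0 G2=(1+1>=2)=1 G3=NOT G2=NOT 0=1 G4=NOT G0=NOT 1=0 -> 10110
Step 5: G0=G1=0 G1=G4|G2=0|1=1 G2=(1+1>=2)=1 G3=NOT G2=NOT 1=0 G4=NOT G0=NOT 1=0 -> 01100
Step 6: G0=G1=1 G1=G4|G2=0|1=1 G2=(0+0>=2)=0 G3=NOT G2=NOT 1=0 G4=NOT G0=NOT 0=1 -> 11001
State from step 6 equals state from step 2 -> cycle length 4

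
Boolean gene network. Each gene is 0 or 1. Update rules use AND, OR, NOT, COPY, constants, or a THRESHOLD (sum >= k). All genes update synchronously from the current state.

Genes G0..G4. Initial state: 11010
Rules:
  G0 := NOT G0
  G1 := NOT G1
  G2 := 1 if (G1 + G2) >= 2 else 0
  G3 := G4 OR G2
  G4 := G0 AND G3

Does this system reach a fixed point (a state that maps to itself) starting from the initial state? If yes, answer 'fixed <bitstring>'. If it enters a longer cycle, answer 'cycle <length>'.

Answer: cycle 2

Derivation:
Step 0: 11010
Step 1: G0=NOT G0=NOT 1=0 G1=NOT G1=NOT 1=0 G2=(1+0>=2)=0 G3=G4|G2=0|0=0 G4=G0&G3=1&1=1 -> 00001
Step 2: G0=NOT G0=NOT 0=1 G1=NOT G1=NOT 0=1 G2=(0+0>=2)=0 G3=G4|G2=1|0=1 G4=G0&G3=0&0=0 -> 11010
Cycle of length 2 starting at step 0 -> no fixed point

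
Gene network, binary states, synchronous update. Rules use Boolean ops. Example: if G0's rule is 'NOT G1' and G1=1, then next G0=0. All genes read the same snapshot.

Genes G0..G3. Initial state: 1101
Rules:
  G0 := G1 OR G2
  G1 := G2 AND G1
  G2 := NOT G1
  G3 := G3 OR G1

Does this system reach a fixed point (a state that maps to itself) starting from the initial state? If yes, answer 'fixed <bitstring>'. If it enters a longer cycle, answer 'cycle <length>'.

Step 0: 1101
Step 1: G0=G1|G2=1|0=1 G1=G2&G1=0&1=0 G2=NOT G1=NOT 1=0 G3=G3|G1=1|1=1 -> 1001
Step 2: G0=G1|G2=0|0=0 G1=G2&G1=0&0=0 G2=NOT G1=NOT 0=1 G3=G3|G1=1|0=1 -> 0011
Step 3: G0=G1|G2=0|1=1 G1=G2&G1=1&0=0 G2=NOT G1=NOT 0=1 G3=G3|G1=1|0=1 -> 1011
Step 4: G0=G1|G2=0|1=1 G1=G2&G1=1&0=0 G2=NOT G1=NOT 0=1 G3=G3|G1=1|0=1 -> 1011
Fixed point reached at step 3: 1011

Answer: fixed 1011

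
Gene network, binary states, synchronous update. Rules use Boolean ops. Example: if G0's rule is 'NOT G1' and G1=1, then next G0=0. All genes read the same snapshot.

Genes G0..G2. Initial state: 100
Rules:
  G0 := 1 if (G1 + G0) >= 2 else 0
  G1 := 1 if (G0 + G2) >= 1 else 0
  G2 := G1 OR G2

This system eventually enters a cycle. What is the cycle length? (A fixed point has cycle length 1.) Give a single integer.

Answer: 1

Derivation:
Step 0: 100
Step 1: G0=(0+1>=2)=0 G1=(1+0>=1)=1 G2=G1|G2=0|0=0 -> 010
Step 2: G0=(1+0>=2)=0 G1=(0+0>=1)=0 G2=G1|G2=1|0=1 -> 001
Step 3: G0=(0+0>=2)=0 G1=(0+1>=1)=1 G2=G1|G2=0|1=1 -> 011
Step 4: G0=(1+0>=2)=0 G1=(0+1>=1)=1 G2=G1|G2=1|1=1 -> 011
State from step 4 equals state from step 3 -> cycle length 1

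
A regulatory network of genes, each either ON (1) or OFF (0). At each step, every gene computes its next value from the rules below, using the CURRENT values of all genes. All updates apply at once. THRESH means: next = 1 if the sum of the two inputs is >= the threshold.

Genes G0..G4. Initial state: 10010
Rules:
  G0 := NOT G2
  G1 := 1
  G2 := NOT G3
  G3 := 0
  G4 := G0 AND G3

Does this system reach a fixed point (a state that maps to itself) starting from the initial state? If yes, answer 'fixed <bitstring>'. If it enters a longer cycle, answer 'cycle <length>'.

Step 0: 10010
Step 1: G0=NOT G2=NOT 0=1 G1=1(const) G2=NOT G3=NOT 1=0 G3=0(const) G4=G0&G3=1&1=1 -> 11001
Step 2: G0=NOT G2=NOT 0=1 G1=1(const) G2=NOT G3=NOT 0=1 G3=0(const) G4=G0&G3=1&0=0 -> 11100
Step 3: G0=NOT G2=NOT 1=0 G1=1(const) G2=NOT G3=NOT 0=1 G3=0(const) G4=G0&G3=1&0=0 -> 01100
Step 4: G0=NOT G2=NOT 1=0 G1=1(const) G2=NOT G3=NOT 0=1 G3=0(const) G4=G0&G3=0&0=0 -> 01100
Fixed point reached at step 3: 01100

Answer: fixed 01100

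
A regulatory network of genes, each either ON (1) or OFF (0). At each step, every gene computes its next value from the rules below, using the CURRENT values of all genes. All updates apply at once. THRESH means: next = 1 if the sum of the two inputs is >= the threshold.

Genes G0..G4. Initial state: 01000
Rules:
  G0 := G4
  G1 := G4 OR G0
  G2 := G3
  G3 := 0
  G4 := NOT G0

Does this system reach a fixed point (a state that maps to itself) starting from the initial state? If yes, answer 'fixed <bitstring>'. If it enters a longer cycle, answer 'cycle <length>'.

Step 0: 01000
Step 1: G0=G4=0 G1=G4|G0=0|0=0 G2=G3=0 G3=0(const) G4=NOT G0=NOT 0=1 -> 00001
Step 2: G0=G4=1 G1=G4|G0=1|0=1 G2=G3=0 G3=0(const) G4=NOT G0=NOT 0=1 -> 11001
Step 3: G0=G4=1 G1=G4|G0=1|1=1 G2=G3=0 G3=0(const) G4=NOT G0=NOT 1=0 -> 11000
Step 4: G0=G4=0 G1=G4|G0=0|1=1 G2=G3=0 G3=0(const) G4=NOT G0=NOT 1=0 -> 01000
Cycle of length 4 starting at step 0 -> no fixed point

Answer: cycle 4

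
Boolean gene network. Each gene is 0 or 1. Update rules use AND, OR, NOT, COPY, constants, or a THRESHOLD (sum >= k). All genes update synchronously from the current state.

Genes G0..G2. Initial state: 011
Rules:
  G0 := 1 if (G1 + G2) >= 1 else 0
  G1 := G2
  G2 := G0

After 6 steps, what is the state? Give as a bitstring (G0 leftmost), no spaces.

Step 1: G0=(1+1>=1)=1 G1=G2=1 G2=G0=0 -> 110
Step 2: G0=(1+0>=1)=1 G1=G2=0 G2=G0=1 -> 101
Step 3: G0=(0+1>=1)=1 G1=G2=1 G2=G0=1 -> 111
Step 4: G0=(1+1>=1)=1 G1=G2=1 G2=G0=1 -> 111
Step 5: G0=(1+1>=1)=1 G1=G2=1 G2=G0=1 -> 111
Step 6: G0=(1+1>=1)=1 G1=G2=1 G2=G0=1 -> 111

111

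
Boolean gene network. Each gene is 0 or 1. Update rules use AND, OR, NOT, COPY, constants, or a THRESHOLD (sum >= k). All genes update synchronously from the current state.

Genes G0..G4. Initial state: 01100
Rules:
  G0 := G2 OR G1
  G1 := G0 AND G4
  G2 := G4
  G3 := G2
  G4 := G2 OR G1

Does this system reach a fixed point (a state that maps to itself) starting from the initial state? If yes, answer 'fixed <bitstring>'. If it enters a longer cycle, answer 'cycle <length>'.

Step 0: 01100
Step 1: G0=G2|G1=1|1=1 G1=G0&G4=0&0=0 G2=G4=0 G3=G2=1 G4=G2|G1=1|1=1 -> 10011
Step 2: G0=G2|G1=0|0=0 G1=G0&G4=1&1=1 G2=G4=1 G3=G2=0 G4=G2|G1=0|0=0 -> 01100
Cycle of length 2 starting at step 0 -> no fixed point

Answer: cycle 2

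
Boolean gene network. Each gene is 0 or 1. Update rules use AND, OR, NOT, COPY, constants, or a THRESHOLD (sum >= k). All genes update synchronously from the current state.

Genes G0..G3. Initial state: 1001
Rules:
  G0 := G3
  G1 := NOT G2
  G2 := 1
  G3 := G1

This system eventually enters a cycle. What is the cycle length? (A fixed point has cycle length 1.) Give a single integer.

Answer: 1

Derivation:
Step 0: 1001
Step 1: G0=G3=1 G1=NOT G2=NOT 0=1 G2=1(const) G3=G1=0 -> 1110
Step 2: G0=G3=0 G1=NOT G2=NOT 1=0 G2=1(const) G3=G1=1 -> 0011
Step 3: G0=G3=1 G1=NOT G2=NOT 1=0 G2=1(const) G3=G1=0 -> 1010
Step 4: G0=G3=0 G1=NOT G2=NOT 1=0 G2=1(const) G3=G1=0 -> 0010
Step 5: G0=G3=0 G1=NOT G2=NOT 1=0 G2=1(const) G3=G1=0 -> 0010
State from step 5 equals state from step 4 -> cycle length 1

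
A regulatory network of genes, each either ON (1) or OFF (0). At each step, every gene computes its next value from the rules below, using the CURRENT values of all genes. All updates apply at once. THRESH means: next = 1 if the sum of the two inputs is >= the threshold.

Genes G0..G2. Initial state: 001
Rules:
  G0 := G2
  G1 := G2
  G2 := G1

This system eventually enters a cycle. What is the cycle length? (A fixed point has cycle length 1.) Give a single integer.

Step 0: 001
Step 1: G0=G2=1 G1=G2=1 G2=G1=0 -> 110
Step 2: G0=G2=0 G1=G2=0 G2=G1=1 -> 001
State from step 2 equals state from step 0 -> cycle length 2

Answer: 2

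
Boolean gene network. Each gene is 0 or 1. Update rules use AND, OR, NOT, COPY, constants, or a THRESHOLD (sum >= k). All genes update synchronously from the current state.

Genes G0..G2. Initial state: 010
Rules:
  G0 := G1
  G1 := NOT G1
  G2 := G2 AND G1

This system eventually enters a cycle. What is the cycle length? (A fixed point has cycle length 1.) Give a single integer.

Step 0: 010
Step 1: G0=G1=1 G1=NOT G1=NOT 1=0 G2=G2&G1=0&1=0 -> 100
Step 2: G0=G1=0 G1=NOT G1=NOT 0=1 G2=G2&G1=0&0=0 -> 010
State from step 2 equals state from step 0 -> cycle length 2

Answer: 2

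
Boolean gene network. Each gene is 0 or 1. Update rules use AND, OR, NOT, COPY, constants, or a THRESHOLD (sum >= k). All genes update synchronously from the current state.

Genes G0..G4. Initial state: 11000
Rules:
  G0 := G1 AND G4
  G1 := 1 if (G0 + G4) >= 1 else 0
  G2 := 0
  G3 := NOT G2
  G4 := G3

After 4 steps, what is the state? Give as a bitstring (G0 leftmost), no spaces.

Step 1: G0=G1&G4=1&0=0 G1=(1+0>=1)=1 G2=0(const) G3=NOT G2=NOT 0=1 G4=G3=0 -> 01010
Step 2: G0=G1&G4=1&0=0 G1=(0+0>=1)=0 G2=0(const) G3=NOT G2=NOT 0=1 G4=G3=1 -> 00011
Step 3: G0=G1&G4=0&1=0 G1=(0+1>=1)=1 G2=0(const) G3=NOT G2=NOT 0=1 G4=G3=1 -> 01011
Step 4: G0=G1&G4=1&1=1 G1=(0+1>=1)=1 G2=0(const) G3=NOT G2=NOT 0=1 G4=G3=1 -> 11011

11011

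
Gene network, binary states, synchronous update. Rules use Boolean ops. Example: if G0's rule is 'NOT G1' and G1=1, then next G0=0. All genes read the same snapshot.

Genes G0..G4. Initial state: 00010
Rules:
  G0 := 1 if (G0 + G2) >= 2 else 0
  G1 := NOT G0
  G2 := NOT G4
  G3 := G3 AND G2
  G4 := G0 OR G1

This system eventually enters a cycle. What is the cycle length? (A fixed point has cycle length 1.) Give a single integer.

Step 0: 00010
Step 1: G0=(0+0>=2)=0 G1=NOT G0=NOT 0=1 G2=NOT G4=NOT 0=1 G3=G3&G2=1&0=0 G4=G0|G1=0|0=0 -> 01100
Step 2: G0=(0+1>=2)=0 G1=NOT G0=NOT 0=1 G2=NOT G4=NOT 0=1 G3=G3&G2=0&1=0 G4=G0|G1=0|1=1 -> 01101
Step 3: G0=(0+1>=2)=0 G1=NOT G0=NOT 0=1 G2=NOT G4=NOT 1=0 G3=G3&G2=0&1=0 G4=G0|G1=0|1=1 -> 01001
Step 4: G0=(0+0>=2)=0 G1=NOT G0=NOT 0=1 G2=NOT G4=NOT 1=0 G3=G3&G2=0&0=0 G4=G0|G1=0|1=1 -> 01001
State from step 4 equals state from step 3 -> cycle length 1

Answer: 1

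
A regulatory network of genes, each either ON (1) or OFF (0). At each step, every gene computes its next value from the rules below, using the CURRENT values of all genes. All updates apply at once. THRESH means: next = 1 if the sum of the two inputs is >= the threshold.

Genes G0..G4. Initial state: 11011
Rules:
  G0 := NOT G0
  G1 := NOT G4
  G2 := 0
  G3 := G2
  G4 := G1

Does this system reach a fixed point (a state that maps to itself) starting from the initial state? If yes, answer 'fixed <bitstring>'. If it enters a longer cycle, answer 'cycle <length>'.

Step 0: 11011
Step 1: G0=NOT G0=NOT 1=0 G1=NOT G4=NOT 1=0 G2=0(const) G3=G2=0 G4=G1=1 -> 00001
Step 2: G0=NOT G0=NOT 0=1 G1=NOT G4=NOT 1=0 G2=0(const) G3=G2=0 G4=G1=0 -> 10000
Step 3: G0=NOT G0=NOT 1=0 G1=NOT G4=NOT 0=1 G2=0(const) G3=G2=0 G4=G1=0 -> 01000
Step 4: G0=NOT G0=NOT 0=1 G1=NOT G4=NOT 0=1 G2=0(const) G3=G2=0 G4=G1=1 -> 11001
Step 5: G0=NOT G0=NOT 1=0 G1=NOT G4=NOT 1=0 G2=0(const) G3=G2=0 G4=G1=1 -> 00001
Cycle of length 4 starting at step 1 -> no fixed point

Answer: cycle 4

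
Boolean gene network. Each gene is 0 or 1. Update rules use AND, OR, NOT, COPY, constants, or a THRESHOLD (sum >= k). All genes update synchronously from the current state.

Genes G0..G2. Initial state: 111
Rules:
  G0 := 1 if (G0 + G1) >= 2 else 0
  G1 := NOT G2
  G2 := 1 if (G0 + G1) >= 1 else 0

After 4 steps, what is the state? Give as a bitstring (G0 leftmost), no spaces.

Step 1: G0=(1+1>=2)=1 G1=NOT G2=NOT 1=0 G2=(1+1>=1)=1 -> 101
Step 2: G0=(1+0>=2)=0 G1=NOT G2=NOT 1=0 G2=(1+0>=1)=1 -> 001
Step 3: G0=(0+0>=2)=0 G1=NOT G2=NOT 1=0 G2=(0+0>=1)=0 -> 000
Step 4: G0=(0+0>=2)=0 G1=NOT G2=NOT 0=1 G2=(0+0>=1)=0 -> 010

010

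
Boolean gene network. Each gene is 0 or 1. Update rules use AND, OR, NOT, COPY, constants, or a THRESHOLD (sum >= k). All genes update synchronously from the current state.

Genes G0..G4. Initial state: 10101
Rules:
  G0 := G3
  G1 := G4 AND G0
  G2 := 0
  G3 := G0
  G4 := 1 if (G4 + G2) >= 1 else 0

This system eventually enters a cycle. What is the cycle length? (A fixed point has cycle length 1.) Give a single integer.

Answer: 2

Derivation:
Step 0: 10101
Step 1: G0=G3=0 G1=G4&G0=1&1=1 G2=0(const) G3=G0=1 G4=(1+1>=1)=1 -> 01011
Step 2: G0=G3=1 G1=G4&G0=1&0=0 G2=0(const) G3=G0=0 G4=(1+0>=1)=1 -> 10001
Step 3: G0=G3=0 G1=G4&G0=1&1=1 G2=0(const) G3=G0=1 G4=(1+0>=1)=1 -> 01011
State from step 3 equals state from step 1 -> cycle length 2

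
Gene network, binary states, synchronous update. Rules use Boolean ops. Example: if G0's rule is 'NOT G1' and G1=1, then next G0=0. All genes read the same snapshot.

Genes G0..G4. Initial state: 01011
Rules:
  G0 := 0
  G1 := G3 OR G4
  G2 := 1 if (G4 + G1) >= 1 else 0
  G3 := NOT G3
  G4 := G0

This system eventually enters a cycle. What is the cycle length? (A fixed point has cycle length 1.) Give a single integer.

Step 0: 01011
Step 1: G0=0(const) G1=G3|G4=1|1=1 G2=(1+1>=1)=1 G3=NOT G3=NOT 1=0 G4=G0=0 -> 01100
Step 2: G0=0(const) G1=G3|G4=0|0=0 G2=(0+1>=1)=1 G3=NOT G3=NOT 0=1 G4=G0=0 -> 00110
Step 3: G0=0(const) G1=G3|G4=1|0=1 G2=(0+0>=1)=0 G3=NOT G3=NOT 1=0 G4=G0=0 -> 01000
Step 4: G0=0(const) G1=G3|G4=0|0=0 G2=(0+1>=1)=1 G3=NOT G3=NOT 0=1 G4=G0=0 -> 00110
State from step 4 equals state from step 2 -> cycle length 2

Answer: 2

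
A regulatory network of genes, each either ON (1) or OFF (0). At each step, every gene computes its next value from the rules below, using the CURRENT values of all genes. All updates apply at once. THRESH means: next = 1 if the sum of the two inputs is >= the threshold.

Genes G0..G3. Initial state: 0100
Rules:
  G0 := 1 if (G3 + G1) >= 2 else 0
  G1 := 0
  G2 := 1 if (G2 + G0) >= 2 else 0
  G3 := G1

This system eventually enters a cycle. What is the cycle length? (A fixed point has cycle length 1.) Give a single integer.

Answer: 1

Derivation:
Step 0: 0100
Step 1: G0=(0+1>=2)=0 G1=0(const) G2=(0+0>=2)=0 G3=G1=1 -> 0001
Step 2: G0=(1+0>=2)=0 G1=0(const) G2=(0+0>=2)=0 G3=G1=0 -> 0000
Step 3: G0=(0+0>=2)=0 G1=0(const) G2=(0+0>=2)=0 G3=G1=0 -> 0000
State from step 3 equals state from step 2 -> cycle length 1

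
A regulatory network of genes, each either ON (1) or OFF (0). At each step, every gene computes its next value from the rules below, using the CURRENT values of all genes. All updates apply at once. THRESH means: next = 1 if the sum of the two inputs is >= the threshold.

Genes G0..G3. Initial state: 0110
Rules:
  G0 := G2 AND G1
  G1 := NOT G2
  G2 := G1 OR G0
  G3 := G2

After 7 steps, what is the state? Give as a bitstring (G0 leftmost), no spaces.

Step 1: G0=G2&G1=1&1=1 G1=NOT G2=NOT 1=0 G2=G1|G0=1|0=1 G3=G2=1 -> 1011
Step 2: G0=G2&G1=1&0=0 G1=NOT G2=NOT 1=0 G2=G1|G0=0|1=1 G3=G2=1 -> 0011
Step 3: G0=G2&G1=1&0=0 G1=NOT G2=NOT 1=0 G2=G1|G0=0|0=0 G3=G2=1 -> 0001
Step 4: G0=G2&G1=0&0=0 G1=NOT G2=NOT 0=1 G2=G1|G0=0|0=0 G3=G2=0 -> 0100
Step 5: G0=G2&G1=0&1=0 G1=NOT G2=NOT 0=1 G2=G1|G0=1|0=1 G3=G2=0 -> 0110
Step 6: G0=G2&G1=1&1=1 G1=NOT G2=NOT 1=0 G2=G1|G0=1|0=1 G3=G2=1 -> 1011
Step 7: G0=G2&G1=1&0=0 G1=NOT G2=NOT 1=0 G2=G1|G0=0|1=1 G3=G2=1 -> 0011

0011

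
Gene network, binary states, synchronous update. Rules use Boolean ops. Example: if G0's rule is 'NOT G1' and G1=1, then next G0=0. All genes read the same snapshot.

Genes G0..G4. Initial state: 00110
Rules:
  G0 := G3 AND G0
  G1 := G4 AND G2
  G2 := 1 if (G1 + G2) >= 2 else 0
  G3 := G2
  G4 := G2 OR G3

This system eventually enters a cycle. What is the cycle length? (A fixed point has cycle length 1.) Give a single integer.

Step 0: 00110
Step 1: G0=G3&G0=1&0=0 G1=G4&G2=0&1=0 G2=(0+1>=2)=0 G3=G2=1 G4=G2|G3=1|1=1 -> 00011
Step 2: G0=G3&G0=1&0=0 G1=G4&G2=1&0=0 G2=(0+0>=2)=0 G3=G2=0 G4=G2|G3=0|1=1 -> 00001
Step 3: G0=G3&G0=0&0=0 G1=G4&G2=1&0=0 G2=(0+0>=2)=0 G3=G2=0 G4=G2|G3=0|0=0 -> 00000
Step 4: G0=G3&G0=0&0=0 G1=G4&G2=0&0=0 G2=(0+0>=2)=0 G3=G2=0 G4=G2|G3=0|0=0 -> 00000
State from step 4 equals state from step 3 -> cycle length 1

Answer: 1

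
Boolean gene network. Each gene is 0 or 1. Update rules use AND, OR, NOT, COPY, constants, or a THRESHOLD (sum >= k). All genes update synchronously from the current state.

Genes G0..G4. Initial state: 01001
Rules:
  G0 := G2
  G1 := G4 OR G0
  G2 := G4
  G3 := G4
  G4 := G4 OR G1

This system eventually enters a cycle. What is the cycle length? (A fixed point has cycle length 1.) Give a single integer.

Step 0: 01001
Step 1: G0=G2=0 G1=G4|G0=1|0=1 G2=G4=1 G3=G4=1 G4=G4|G1=1|1=1 -> 01111
Step 2: G0=G2=1 G1=G4|G0=1|0=1 G2=G4=1 G3=G4=1 G4=G4|G1=1|1=1 -> 11111
Step 3: G0=G2=1 G1=G4|G0=1|1=1 G2=G4=1 G3=G4=1 G4=G4|G1=1|1=1 -> 11111
State from step 3 equals state from step 2 -> cycle length 1

Answer: 1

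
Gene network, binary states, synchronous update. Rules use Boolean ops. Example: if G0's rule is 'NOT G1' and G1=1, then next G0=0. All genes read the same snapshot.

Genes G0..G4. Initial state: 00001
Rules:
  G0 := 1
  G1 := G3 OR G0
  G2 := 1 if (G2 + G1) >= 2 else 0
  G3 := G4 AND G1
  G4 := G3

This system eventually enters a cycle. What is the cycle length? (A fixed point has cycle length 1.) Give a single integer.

Step 0: 00001
Step 1: G0=1(const) G1=G3|G0=0|0=0 G2=(0+0>=2)=0 G3=G4&G1=1&0=0 G4=G3=0 -> 10000
Step 2: G0=1(const) G1=G3|G0=0|1=1 G2=(0+0>=2)=0 G3=G4&G1=0&0=0 G4=G3=0 -> 11000
Step 3: G0=1(const) G1=G3|G0=0|1=1 G2=(0+1>=2)=0 G3=G4&G1=0&1=0 G4=G3=0 -> 11000
State from step 3 equals state from step 2 -> cycle length 1

Answer: 1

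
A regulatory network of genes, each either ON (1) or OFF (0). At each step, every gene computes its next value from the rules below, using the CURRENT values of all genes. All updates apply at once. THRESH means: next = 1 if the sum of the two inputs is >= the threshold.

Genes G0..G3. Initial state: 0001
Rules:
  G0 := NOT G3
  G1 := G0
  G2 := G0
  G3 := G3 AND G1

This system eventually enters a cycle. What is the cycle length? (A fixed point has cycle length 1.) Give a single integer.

Step 0: 0001
Step 1: G0=NOT G3=NOT 1=0 G1=G0=0 G2=G0=0 G3=G3&G1=1&0=0 -> 0000
Step 2: G0=NOT G3=NOT 0=1 G1=G0=0 G2=G0=0 G3=G3&G1=0&0=0 -> 1000
Step 3: G0=NOT G3=NOT 0=1 G1=G0=1 G2=G0=1 G3=G3&G1=0&0=0 -> 1110
Step 4: G0=NOT G3=NOT 0=1 G1=G0=1 G2=G0=1 G3=G3&G1=0&1=0 -> 1110
State from step 4 equals state from step 3 -> cycle length 1

Answer: 1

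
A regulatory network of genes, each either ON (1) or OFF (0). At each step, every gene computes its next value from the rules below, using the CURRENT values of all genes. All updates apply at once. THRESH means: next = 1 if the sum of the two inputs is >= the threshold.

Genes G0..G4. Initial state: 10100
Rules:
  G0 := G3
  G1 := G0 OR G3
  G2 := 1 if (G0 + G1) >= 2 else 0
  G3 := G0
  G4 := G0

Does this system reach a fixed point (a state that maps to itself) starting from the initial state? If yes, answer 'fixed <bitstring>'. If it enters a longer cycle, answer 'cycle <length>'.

Answer: cycle 2

Derivation:
Step 0: 10100
Step 1: G0=G3=0 G1=G0|G3=1|0=1 G2=(1+0>=2)=0 G3=G0=1 G4=G0=1 -> 01011
Step 2: G0=G3=1 G1=G0|G3=0|1=1 G2=(0+1>=2)=0 G3=G0=0 G4=G0=0 -> 11000
Step 3: G0=G3=0 G1=G0|G3=1|0=1 G2=(1+1>=2)=1 G3=G0=1 G4=G0=1 -> 01111
Step 4: G0=G3=1 G1=G0|G3=0|1=1 G2=(0+1>=2)=0 G3=G0=0 G4=G0=0 -> 11000
Cycle of length 2 starting at step 2 -> no fixed point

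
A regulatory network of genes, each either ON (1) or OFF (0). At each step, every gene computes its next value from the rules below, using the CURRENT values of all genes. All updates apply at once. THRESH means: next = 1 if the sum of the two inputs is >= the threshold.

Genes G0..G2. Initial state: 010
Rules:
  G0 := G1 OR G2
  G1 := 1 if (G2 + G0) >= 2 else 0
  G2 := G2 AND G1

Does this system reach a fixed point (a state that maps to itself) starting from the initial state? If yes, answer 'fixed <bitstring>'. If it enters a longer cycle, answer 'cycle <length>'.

Answer: fixed 000

Derivation:
Step 0: 010
Step 1: G0=G1|G2=1|0=1 G1=(0+0>=2)=0 G2=G2&G1=0&1=0 -> 100
Step 2: G0=G1|G2=0|0=0 G1=(0+1>=2)=0 G2=G2&G1=0&0=0 -> 000
Step 3: G0=G1|G2=0|0=0 G1=(0+0>=2)=0 G2=G2&G1=0&0=0 -> 000
Fixed point reached at step 2: 000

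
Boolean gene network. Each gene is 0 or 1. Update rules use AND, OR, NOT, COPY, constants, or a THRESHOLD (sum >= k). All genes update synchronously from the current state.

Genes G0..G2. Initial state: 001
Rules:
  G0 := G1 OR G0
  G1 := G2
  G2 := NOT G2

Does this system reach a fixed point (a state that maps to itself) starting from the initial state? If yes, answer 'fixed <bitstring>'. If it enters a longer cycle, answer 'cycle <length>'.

Step 0: 001
Step 1: G0=G1|G0=0|0=0 G1=G2=1 G2=NOT G2=NOT 1=0 -> 010
Step 2: G0=G1|G0=1|0=1 G1=G2=0 G2=NOT G2=NOT 0=1 -> 101
Step 3: G0=G1|G0=0|1=1 G1=G2=1 G2=NOT G2=NOT 1=0 -> 110
Step 4: G0=G1|G0=1|1=1 G1=G2=0 G2=NOT G2=NOT 0=1 -> 101
Cycle of length 2 starting at step 2 -> no fixed point

Answer: cycle 2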